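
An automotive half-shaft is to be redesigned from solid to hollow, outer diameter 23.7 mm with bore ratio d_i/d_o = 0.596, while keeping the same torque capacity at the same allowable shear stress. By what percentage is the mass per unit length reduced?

29.5 %

Equal τ_max and T ⇒ the solid shaft needs d_s³ = d_o³(1−k⁴), so d_s = 23.7·(1−0.596⁴)^(1/3) = 22.66 mm.
Area ratio A_h/A_s = d_o²(1−k²)/d_s² = (1−k²)/(1−k⁴)^(2/3) = 0.7054.
Mass saving = 1 − 0.7054 = 29.5 %.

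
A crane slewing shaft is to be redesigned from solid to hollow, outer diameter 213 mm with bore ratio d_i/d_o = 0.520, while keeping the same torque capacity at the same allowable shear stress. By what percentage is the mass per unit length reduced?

23.3 %

Equal τ_max and T ⇒ the solid shaft needs d_s³ = d_o³(1−k⁴), so d_s = 213·(1−0.520⁴)^(1/3) = 207.7 mm.
Area ratio A_h/A_s = d_o²(1−k²)/d_s² = (1−k²)/(1−k⁴)^(2/3) = 0.7675.
Mass saving = 1 − 0.7675 = 23.3 %.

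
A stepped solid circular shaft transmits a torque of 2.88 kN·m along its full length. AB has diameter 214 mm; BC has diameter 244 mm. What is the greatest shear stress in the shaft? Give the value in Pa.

1.50e6 Pa

Under the same torque, τ_max = 16T/(πd³) is largest where d is smallest — segment AB (d = 214 mm).
τ_max = 16·2880/(π·(0.214)³) = 1.497×10^6 Pa.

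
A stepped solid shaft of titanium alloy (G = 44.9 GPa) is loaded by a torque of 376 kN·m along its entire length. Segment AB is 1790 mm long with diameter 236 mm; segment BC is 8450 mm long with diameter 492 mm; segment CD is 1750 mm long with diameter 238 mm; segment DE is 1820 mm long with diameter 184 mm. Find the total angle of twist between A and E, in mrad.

J_AB = π(0.236)⁴/32 = 3.05×10^-4 m⁴; J_BC = π(0.492)⁴/32 = 5.75×10^-3 m⁴; J_CD = π(0.238)⁴/32 = 3.15×10^-4 m⁴; J_DE = π(0.184)⁴/32 = 1.13×10^-4 m⁴.
θ = (T/G)·Σ L_i/J_i = (376000/44.9×10⁹)·(1.79/3.05×10^-4 + 8.45/5.75×10^-3 + 1.75/3.15×10^-4 + 1.82/1.13×10^-4) = 0.2435 rad.

243 mrad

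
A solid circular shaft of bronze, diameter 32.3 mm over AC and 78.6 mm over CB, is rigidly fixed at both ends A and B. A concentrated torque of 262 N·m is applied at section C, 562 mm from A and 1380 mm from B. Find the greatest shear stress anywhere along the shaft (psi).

376 psi

Compatibility: T_A·a/J_AC = T_B·b/J_CB with T_A + T_B = T₀.
J_AC = 1.07×10^-7 m⁴, J_CB = 3.75×10^-6 m⁴, so T_A = T₀·(J_AC/a)/((J_AC/a)+(J_CB/b)) = 17.15 N·m, T_B = 244.9 N·m.
τ in each portion: τ_AC = 2.59×10^6 Pa, τ_CB = 2.57×10^6 Pa; maximum is in AC.
τ_max = T_AC·r/J = 17.15·0.0161/1.07×10^-7 = 2.591×10^6 Pa.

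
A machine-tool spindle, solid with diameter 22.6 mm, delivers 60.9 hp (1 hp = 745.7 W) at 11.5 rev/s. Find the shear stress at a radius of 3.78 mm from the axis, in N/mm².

ω = 2π·11.5 = 72.26 rad/s, so T = P/ω = 60.9×745.7 / 72.26 = 628.5 N·m.
J = πd⁴/32 = π(0.0226)⁴/32 = 2.561×10^-8 m⁴.
Shear stress varies linearly with radius: τ = T·r/J = 628.5 × 0.00378 / 2.561×10^-8 = 9.276×10^7 Pa.

92.8 N/mm²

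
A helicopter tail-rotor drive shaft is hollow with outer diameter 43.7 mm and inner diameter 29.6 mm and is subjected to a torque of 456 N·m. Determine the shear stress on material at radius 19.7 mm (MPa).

31.8 MPa

J = π(d_o⁴ − d_i⁴)/32 = π(0.0437⁴ − 0.0296⁴)/32 = 2.827×10^-7 m⁴.
Shear stress varies linearly with radius: τ = T·r/J = 456.0 × 0.0197 / 2.827×10^-7 = 3.178×10^7 Pa.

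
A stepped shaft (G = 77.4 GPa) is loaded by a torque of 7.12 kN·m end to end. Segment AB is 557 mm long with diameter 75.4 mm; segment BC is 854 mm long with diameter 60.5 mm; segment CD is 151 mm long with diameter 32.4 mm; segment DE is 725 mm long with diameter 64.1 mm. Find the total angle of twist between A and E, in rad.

0.245 rad

J_AB = π(0.0754)⁴/32 = 3.17×10^-6 m⁴; J_BC = π(0.0605)⁴/32 = 1.32×10^-6 m⁴; J_CD = π(0.0324)⁴/32 = 1.08×10^-7 m⁴; J_DE = π(0.0641)⁴/32 = 1.66×10^-6 m⁴.
θ = (T/G)·Σ L_i/J_i = (7120/77.4×10⁹)·(0.557/3.17×10^-6 + 0.854/1.32×10^-6 + 0.151/1.08×10^-7 + 0.725/1.66×10^-6) = 0.2445 rad.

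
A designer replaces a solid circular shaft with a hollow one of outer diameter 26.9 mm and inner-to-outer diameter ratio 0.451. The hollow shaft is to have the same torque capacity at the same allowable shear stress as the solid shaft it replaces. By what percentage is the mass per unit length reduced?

Equal τ_max and T ⇒ the solid shaft needs d_s³ = d_o³(1−k⁴), so d_s = 26.9·(1−0.451⁴)^(1/3) = 26.52 mm.
Area ratio A_h/A_s = d_o²(1−k²)/d_s² = (1−k²)/(1−k⁴)^(2/3) = 0.8194.
Mass saving = 1 − 0.8194 = 18.1 %.

18.1 %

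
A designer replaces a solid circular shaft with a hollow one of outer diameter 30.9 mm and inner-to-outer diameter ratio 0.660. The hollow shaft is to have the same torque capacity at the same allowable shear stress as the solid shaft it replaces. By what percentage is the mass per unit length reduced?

Equal τ_max and T ⇒ the solid shaft needs d_s³ = d_o³(1−k⁴), so d_s = 30.9·(1−0.660⁴)^(1/3) = 28.81 mm.
Area ratio A_h/A_s = d_o²(1−k²)/d_s² = (1−k²)/(1−k⁴)^(2/3) = 0.6494.
Mass saving = 1 − 0.6494 = 35.1 %.

35.1 %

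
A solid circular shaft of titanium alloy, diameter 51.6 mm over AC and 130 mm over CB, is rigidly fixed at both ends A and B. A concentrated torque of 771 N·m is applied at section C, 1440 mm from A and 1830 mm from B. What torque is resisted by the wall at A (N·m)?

23.6 N·m

Compatibility: T_A·a/J_AC = T_B·b/J_CB with T_A + T_B = T₀.
J_AC = 6.96×10^-7 m⁴, J_CB = 2.80×10^-5 m⁴, so T_A = T₀·(J_AC/a)/((J_AC/a)+(J_CB/b)) = 23.58 N·m, T_B = 747.4 N·m.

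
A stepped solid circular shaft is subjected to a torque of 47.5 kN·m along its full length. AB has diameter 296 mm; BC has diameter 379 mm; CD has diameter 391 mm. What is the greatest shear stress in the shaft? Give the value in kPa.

Under the same torque, τ_max = 16T/(πd³) is largest where d is smallest — segment AB (d = 296 mm).
τ_max = 16·47500/(π·(0.296)³) = 9.328×10^6 Pa.

9330 kPa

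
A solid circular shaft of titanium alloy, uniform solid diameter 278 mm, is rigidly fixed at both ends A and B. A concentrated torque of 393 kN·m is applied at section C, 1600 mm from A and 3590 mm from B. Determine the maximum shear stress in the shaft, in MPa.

With uniform GJ and both ends fixed, compatibility θ_AC = θ_CB gives T_A·a = T_B·b, together with T_A + T_B = T₀.
T_A = T₀·b/(a+b) = 393000·3590/5190 = 271800 N·m; T_B = 121200 N·m.
τ in each portion: τ_AC = 6.44×10^7 Pa, τ_CB = 2.87×10^7 Pa; maximum is in AC.
τ_max = T_AC·r/J = 271800·0.139/5.86×10^-4 = 6.444×10^7 Pa.

64.4 MPa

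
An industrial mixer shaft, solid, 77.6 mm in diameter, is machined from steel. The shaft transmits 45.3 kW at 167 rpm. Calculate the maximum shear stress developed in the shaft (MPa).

28.2 MPa

ω = 2π·167/60 = 17.49 rad/s, so T = P/ω = 45.3×10³ / 17.49 = 2590 N·m.
J = πd⁴/32 = π(0.0776)⁴/32 = 3.560×10^-6 m⁴.
τ_max = T·r/J = 2590 × 0.0388 / 3.560×10^-6 = 2.823×10^7 Pa.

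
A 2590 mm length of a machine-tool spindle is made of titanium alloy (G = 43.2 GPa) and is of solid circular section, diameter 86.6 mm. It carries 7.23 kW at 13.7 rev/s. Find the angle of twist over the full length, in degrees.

0.0523°

ω = 2π·13.7 = 86.08 rad/s, so T = P/ω = 7.23×10³ / 86.08 = 83.99 N·m.
J = πd⁴/32 = π(0.0866)⁴/32 = 5.522×10^-6 m⁴.
θ = T·L/(G·J) = 83.99 × 2.59 / (43.2×10⁹ × 5.522×10^-6) = 9.120×10^-4 rad.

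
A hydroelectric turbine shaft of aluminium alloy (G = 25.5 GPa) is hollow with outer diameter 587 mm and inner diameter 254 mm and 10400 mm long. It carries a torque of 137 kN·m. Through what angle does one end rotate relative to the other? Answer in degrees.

J = π(d_o⁴ − d_i⁴)/32 = π(0.587⁴ − 0.254⁴)/32 = 0.01125 m⁴.
θ = T·L/(G·J) = 137000 × 10.4 / (25.5×10⁹ × 0.01125) = 4.968×10^-3 rad.

0.285°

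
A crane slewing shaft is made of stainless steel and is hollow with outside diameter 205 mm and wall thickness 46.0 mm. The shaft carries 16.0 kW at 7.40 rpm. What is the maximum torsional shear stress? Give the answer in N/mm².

13.4 N/mm²

ω = 2π·7.40/60 = 0.7749 rad/s, so T = P/ω = 16.0×10³ / 0.7749 = 20650 N·m.
J = π(d_o⁴ − d_i⁴)/32 = π(0.205⁴ − 0.113⁴)/32 = 1.574×10^-4 m⁴.
τ_max = T·r/J = 20650 × 0.102 / 1.574×10^-4 = 1.345×10^7 Pa.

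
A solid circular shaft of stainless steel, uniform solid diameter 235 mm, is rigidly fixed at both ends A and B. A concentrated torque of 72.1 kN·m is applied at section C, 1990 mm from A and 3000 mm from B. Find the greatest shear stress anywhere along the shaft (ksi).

2.47 ksi

With uniform GJ and both ends fixed, compatibility θ_AC = θ_CB gives T_A·a = T_B·b, together with T_A + T_B = T₀.
T_A = T₀·b/(a+b) = 72100·3000/4990 = 43350 N·m; T_B = 28750 N·m.
τ in each portion: τ_AC = 1.70×10^7 Pa, τ_CB = 1.13×10^7 Pa; maximum is in AC.
τ_max = T_AC·r/J = 43350·0.117/2.99×10^-4 = 1.701×10^7 Pa.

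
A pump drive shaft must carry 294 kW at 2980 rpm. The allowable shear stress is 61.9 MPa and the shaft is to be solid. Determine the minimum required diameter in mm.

42.6 mm

ω = 2π·2980/60 = 312.1 rad/s, so T = P/ω = 294×10³ / 312.1 = 942.1 N·m.
For a solid shaft τ_max = 16T/(πd³), so d = (16T/(π τ_allow))^(1/3) = (16·942.1/(π·6.19×10^7))^(1/3) = 0.04264 m.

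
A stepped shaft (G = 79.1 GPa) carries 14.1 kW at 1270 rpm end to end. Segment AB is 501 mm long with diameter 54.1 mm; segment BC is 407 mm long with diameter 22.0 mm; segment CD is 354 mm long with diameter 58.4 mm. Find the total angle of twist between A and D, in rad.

0.0249 rad

ω = 2π·1270/60 = 133.0 rad/s, so T = P/ω = 14.1×10³ / 133.0 = 106.0 N·m.
J_AB = π(0.0541)⁴/32 = 8.41×10^-7 m⁴; J_BC = π(0.0220)⁴/32 = 2.30×10^-8 m⁴; J_CD = π(0.0584)⁴/32 = 1.14×10^-6 m⁴.
θ = (T/G)·Σ L_i/J_i = (106.0/79.1×10⁹)·(0.501/8.41×10^-7 + 0.407/2.30×10^-8 + 0.354/1.14×10^-6) = 0.02493 rad.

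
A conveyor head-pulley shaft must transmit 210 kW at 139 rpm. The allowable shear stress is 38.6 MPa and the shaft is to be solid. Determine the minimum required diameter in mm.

ω = 2π·139/60 = 14.56 rad/s, so T = P/ω = 210×10³ / 14.56 = 14430 N·m.
For a solid shaft τ_max = 16T/(πd³), so d = (16T/(π τ_allow))^(1/3) = (16·14430/(π·3.86×10^7))^(1/3) = 0.1239 m.

124 mm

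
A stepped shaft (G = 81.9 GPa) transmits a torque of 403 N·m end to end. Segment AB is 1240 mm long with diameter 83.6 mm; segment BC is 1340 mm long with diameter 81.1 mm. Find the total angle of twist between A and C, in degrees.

J_AB = π(0.0836)⁴/32 = 4.80×10^-6 m⁴; J_BC = π(0.0811)⁴/32 = 4.25×10^-6 m⁴.
θ = (T/G)·Σ L_i/J_i = (403.0/81.9×10⁹)·(1.24/4.80×10^-6 + 1.34/4.25×10^-6) = 2.825×10^-3 rad.

0.162°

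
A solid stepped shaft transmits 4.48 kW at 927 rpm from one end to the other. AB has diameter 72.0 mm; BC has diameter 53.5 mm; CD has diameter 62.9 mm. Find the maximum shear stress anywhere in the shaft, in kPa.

1530 kPa

ω = 2π·927/60 = 97.08 rad/s, so T = P/ω = 4.48×10³ / 97.08 = 46.15 N·m.
Under the same torque, τ_max = 16T/(πd³) is largest where d is smallest — segment BC (d = 53.5 mm).
τ_max = 16·46.15/(π·(0.0535)³) = 1.535×10^6 Pa.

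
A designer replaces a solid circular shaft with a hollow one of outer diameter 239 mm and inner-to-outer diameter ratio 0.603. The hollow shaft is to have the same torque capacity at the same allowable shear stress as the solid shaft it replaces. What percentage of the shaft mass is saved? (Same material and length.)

30.1 %

Equal τ_max and T ⇒ the solid shaft needs d_s³ = d_o³(1−k⁴), so d_s = 239·(1−0.603⁴)^(1/3) = 228.0 mm.
Area ratio A_h/A_s = d_o²(1−k²)/d_s² = (1−k²)/(1−k⁴)^(2/3) = 0.6995.
Mass saving = 1 − 0.6995 = 30.1 %.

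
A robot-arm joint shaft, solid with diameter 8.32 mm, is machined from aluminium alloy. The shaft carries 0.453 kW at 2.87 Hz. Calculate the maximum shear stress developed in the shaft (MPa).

ω = 2π·2.87 = 18.03 rad/s, so T = P/ω = 0.453×10³ / 18.03 = 25.12 N·m.
J = πd⁴/32 = π(0.00832)⁴/32 = 4.704×10^-10 m⁴.
τ_max = T·r/J = 25.12 × 0.00416 / 4.704×10^-10 = 2.221×10^8 Pa.

222 MPa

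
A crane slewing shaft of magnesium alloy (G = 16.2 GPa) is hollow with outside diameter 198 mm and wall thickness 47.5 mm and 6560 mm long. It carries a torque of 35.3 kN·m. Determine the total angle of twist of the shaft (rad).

J = π(d_o⁴ − d_i⁴)/32 = π(0.198⁴ − 0.103⁴)/32 = 1.398×10^-4 m⁴.
θ = T·L/(G·J) = 35300 × 6.56 / (16.2×10⁹ × 1.398×10^-4) = 0.1022 rad.

0.102 rad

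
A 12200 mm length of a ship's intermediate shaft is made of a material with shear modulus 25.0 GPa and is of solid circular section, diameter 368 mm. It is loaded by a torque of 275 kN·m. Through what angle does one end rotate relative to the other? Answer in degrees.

J = πd⁴/32 = π(0.368)⁴/32 = 1.800×10^-3 m⁴.
θ = T·L/(G·J) = 275000 × 12.2 / (25.0×10⁹ × 1.800×10^-3) = 0.07454 rad.

4.27°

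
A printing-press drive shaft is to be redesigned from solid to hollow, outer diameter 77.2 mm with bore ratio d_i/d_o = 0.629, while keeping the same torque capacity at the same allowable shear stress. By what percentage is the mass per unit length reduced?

Equal τ_max and T ⇒ the solid shaft needs d_s³ = d_o³(1−k⁴), so d_s = 77.2·(1−0.629⁴)^(1/3) = 72.94 mm.
Area ratio A_h/A_s = d_o²(1−k²)/d_s² = (1−k²)/(1−k⁴)^(2/3) = 0.6770.
Mass saving = 1 − 0.6770 = 32.3 %.

32.3 %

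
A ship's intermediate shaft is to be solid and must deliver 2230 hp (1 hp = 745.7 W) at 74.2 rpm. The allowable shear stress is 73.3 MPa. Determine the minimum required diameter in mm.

246 mm

ω = 2π·74.2/60 = 7.770 rad/s, so T = P/ω = 2230×745.7 / 7.770 = 214000 N·m.
For a solid shaft τ_max = 16T/(πd³), so d = (16T/(π τ_allow))^(1/3) = (16·214000/(π·7.33×10^7))^(1/3) = 0.2459 m.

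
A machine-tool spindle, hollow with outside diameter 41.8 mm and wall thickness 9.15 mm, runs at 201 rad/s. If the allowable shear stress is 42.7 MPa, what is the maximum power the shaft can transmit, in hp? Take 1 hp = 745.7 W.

149 hp

J = π(d_o⁴ − d_i⁴)/32 = π(0.0418⁴ − 0.0235⁴)/32 = 2.698×10^-7 m⁴.
T_max = τ_allow·J/r = 4.27×10^7 × 2.698×10^-7 / 0.0209 = 551.2 N·m.
ω = 201 rad/s, so P_max = T_max·ω = 1.108×10^5 W.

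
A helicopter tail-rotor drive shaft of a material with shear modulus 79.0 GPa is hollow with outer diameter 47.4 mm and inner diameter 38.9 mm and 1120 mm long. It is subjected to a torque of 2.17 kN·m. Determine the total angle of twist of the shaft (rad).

J = π(d_o⁴ − d_i⁴)/32 = π(0.0474⁴ − 0.0389⁴)/32 = 2.708×10^-7 m⁴.
θ = T·L/(G·J) = 2170 × 1.12 / (79.0×10⁹ × 2.708×10^-7) = 0.1136 rad.

0.114 rad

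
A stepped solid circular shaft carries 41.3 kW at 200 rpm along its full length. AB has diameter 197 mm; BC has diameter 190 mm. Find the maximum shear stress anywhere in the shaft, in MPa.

ω = 2π·200/60 = 20.94 rad/s, so T = P/ω = 41.3×10³ / 20.94 = 1972 N·m.
Under the same torque, τ_max = 16T/(πd³) is largest where d is smallest — segment BC (d = 190 mm).
τ_max = 16·1972/(π·(0.190)³) = 1.464×10^6 Pa.

1.46 MPa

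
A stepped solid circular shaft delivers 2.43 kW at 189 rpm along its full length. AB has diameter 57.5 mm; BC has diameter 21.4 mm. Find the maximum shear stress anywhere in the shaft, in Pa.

6.38e7 Pa

ω = 2π·189/60 = 19.79 rad/s, so T = P/ω = 2.43×10³ / 19.79 = 122.8 N·m.
Under the same torque, τ_max = 16T/(πd³) is largest where d is smallest — segment BC (d = 21.4 mm).
τ_max = 16·122.8/(π·(0.0214)³) = 6.380×10^7 Pa.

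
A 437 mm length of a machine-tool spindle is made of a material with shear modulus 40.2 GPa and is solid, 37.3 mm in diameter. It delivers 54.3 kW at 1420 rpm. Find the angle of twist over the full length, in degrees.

1.20°

ω = 2π·1420/60 = 148.7 rad/s, so T = P/ω = 54.3×10³ / 148.7 = 365.2 N·m.
J = πd⁴/32 = π(0.0373)⁴/32 = 1.900×10^-7 m⁴.
θ = T·L/(G·J) = 365.2 × 0.437 / (40.2×10⁹ × 1.900×10^-7) = 0.02089 rad.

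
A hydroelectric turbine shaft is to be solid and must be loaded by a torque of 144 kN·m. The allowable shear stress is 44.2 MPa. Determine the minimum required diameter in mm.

255 mm

For a solid shaft τ_max = 16T/(πd³), so d = (16T/(π τ_allow))^(1/3) = (16·144000/(π·4.42×10^7))^(1/3) = 0.2551 m.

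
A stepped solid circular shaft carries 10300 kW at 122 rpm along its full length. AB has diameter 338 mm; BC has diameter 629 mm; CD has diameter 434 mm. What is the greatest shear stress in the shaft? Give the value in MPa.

106 MPa

ω = 2π·122/60 = 12.78 rad/s, so T = P/ω = 10300×10³ / 12.78 = 806200 N·m.
Under the same torque, τ_max = 16T/(πd³) is largest where d is smallest — segment AB (d = 338 mm).
τ_max = 16·806200/(π·(0.338)³) = 1.063×10^8 Pa.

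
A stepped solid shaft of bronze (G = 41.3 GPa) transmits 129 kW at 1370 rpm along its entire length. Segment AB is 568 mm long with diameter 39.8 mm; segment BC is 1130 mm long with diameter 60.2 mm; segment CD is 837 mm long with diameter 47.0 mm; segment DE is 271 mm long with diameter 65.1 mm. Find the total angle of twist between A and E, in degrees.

6.34°

ω = 2π·1370/60 = 143.5 rad/s, so T = P/ω = 129×10³ / 143.5 = 899.2 N·m.
J_AB = π(0.0398)⁴/32 = 2.46×10^-7 m⁴; J_BC = π(0.0602)⁴/32 = 1.29×10^-6 m⁴; J_CD = π(0.0470)⁴/32 = 4.79×10^-7 m⁴; J_DE = π(0.0651)⁴/32 = 1.76×10^-6 m⁴.
θ = (T/G)·Σ L_i/J_i = (899.2/41.3×10⁹)·(0.568/2.46×10^-7 + 1.13/1.29×10^-6 + 0.837/4.79×10^-7 + 0.271/1.76×10^-6) = 0.1107 rad.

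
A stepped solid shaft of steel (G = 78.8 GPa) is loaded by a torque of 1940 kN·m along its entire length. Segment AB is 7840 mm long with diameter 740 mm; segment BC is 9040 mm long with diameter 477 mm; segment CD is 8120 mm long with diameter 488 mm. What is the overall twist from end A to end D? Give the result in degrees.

J_AB = π(0.740)⁴/32 = 0.0294 m⁴; J_BC = π(0.477)⁴/32 = 5.08×10^-3 m⁴; J_CD = π(0.488)⁴/32 = 5.57×10^-3 m⁴.
θ = (T/G)·Σ L_i/J_i = (1.940e6/78.8×10⁹)·(7.84/0.0294 + 9.04/5.08×10^-3 + 8.12/5.57×10^-3) = 0.08625 rad.

4.94°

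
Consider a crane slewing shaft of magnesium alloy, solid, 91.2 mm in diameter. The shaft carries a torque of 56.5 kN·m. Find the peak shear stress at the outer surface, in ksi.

J = πd⁴/32 = π(0.0912)⁴/32 = 6.792×10^-6 m⁴.
τ_max = T·r/J = 56500 × 0.0456 / 6.792×10^-6 = 3.793×10^8 Pa.

55.0 ksi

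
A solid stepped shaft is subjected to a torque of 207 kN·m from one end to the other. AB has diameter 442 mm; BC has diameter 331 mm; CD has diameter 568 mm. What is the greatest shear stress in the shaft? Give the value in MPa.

29.1 MPa

Under the same torque, τ_max = 16T/(πd³) is largest where d is smallest — segment BC (d = 331 mm).
τ_max = 16·207000/(π·(0.331)³) = 2.907×10^7 Pa.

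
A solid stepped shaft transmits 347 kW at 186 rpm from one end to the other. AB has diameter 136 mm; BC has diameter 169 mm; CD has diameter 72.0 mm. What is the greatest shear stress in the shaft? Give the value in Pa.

ω = 2π·186/60 = 19.48 rad/s, so T = P/ω = 347×10³ / 19.48 = 17820 N·m.
Under the same torque, τ_max = 16T/(πd³) is largest where d is smallest — segment CD (d = 72.0 mm).
τ_max = 16·17820/(π·(0.0720)³) = 2.431×10^8 Pa.

2.43e8 Pa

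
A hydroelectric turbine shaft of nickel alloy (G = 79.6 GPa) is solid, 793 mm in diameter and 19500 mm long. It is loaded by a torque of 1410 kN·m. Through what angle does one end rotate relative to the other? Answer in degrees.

0.510°

J = πd⁴/32 = π(0.793)⁴/32 = 0.03882 m⁴.
θ = T·L/(G·J) = 1.410e6 × 19.5 / (79.6×10⁹ × 0.03882) = 8.897×10^-3 rad.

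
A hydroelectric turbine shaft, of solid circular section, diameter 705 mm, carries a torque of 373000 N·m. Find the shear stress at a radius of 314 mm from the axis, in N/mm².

4.83 N/mm²

J = πd⁴/32 = π(0.705)⁴/32 = 0.02425 m⁴.
Shear stress varies linearly with radius: τ = T·r/J = 373000 × 0.314 / 0.02425 = 4.829×10^6 Pa.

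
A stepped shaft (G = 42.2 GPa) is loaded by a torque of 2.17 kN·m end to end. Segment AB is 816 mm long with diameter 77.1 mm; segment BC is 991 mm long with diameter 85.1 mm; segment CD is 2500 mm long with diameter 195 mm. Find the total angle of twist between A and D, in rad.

J_AB = π(0.0771)⁴/32 = 3.47×10^-6 m⁴; J_BC = π(0.0851)⁴/32 = 5.15×10^-6 m⁴; J_CD = π(0.195)⁴/32 = 1.42×10^-4 m⁴.
θ = (T/G)·Σ L_i/J_i = (2170/42.2×10⁹)·(0.816/3.47×10^-6 + 0.991/5.15×10^-6 + 2.50/1.42×10^-4) = 0.02290 rad.

0.0229 rad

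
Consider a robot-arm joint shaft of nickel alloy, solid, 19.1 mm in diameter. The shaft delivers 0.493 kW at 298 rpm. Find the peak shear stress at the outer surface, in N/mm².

ω = 2π·298/60 = 31.21 rad/s, so T = P/ω = 0.493×10³ / 31.21 = 15.80 N·m.
J = πd⁴/32 = π(0.0191)⁴/32 = 1.307×10^-8 m⁴.
τ_max = T·r/J = 15.80 × 0.00955 / 1.307×10^-8 = 1.155×10^7 Pa.

11.5 N/mm²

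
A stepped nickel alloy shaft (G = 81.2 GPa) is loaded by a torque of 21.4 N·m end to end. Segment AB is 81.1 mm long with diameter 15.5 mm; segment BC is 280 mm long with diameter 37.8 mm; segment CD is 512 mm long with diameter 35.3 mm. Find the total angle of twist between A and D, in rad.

J_AB = π(0.0155)⁴/32 = 5.67×10^-9 m⁴; J_BC = π(0.0378)⁴/32 = 2.00×10^-7 m⁴; J_CD = π(0.0353)⁴/32 = 1.52×10^-7 m⁴.
θ = (T/G)·Σ L_i/J_i = (21.40/81.2×10⁹)·(0.0811/5.67×10^-9 + 0.280/2.00×10^-7 + 0.512/1.52×10^-7) = 5.025×10^-3 rad.

0.00503 rad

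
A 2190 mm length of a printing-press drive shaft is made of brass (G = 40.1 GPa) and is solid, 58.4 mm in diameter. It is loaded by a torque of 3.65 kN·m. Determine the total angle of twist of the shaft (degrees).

10.0°

J = πd⁴/32 = π(0.0584)⁴/32 = 1.142×10^-6 m⁴.
θ = T·L/(G·J) = 3650 × 2.19 / (40.1×10⁹ × 1.142×10^-6) = 0.1746 rad.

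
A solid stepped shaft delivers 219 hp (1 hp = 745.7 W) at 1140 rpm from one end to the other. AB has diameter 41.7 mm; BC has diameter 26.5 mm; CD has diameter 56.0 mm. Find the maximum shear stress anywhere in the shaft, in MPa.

ω = 2π·1140/60 = 119.4 rad/s, so T = P/ω = 219×745.7 / 119.4 = 1368 N·m.
Under the same torque, τ_max = 16T/(πd³) is largest where d is smallest — segment BC (d = 26.5 mm).
τ_max = 16·1368/(π·(0.0265)³) = 3.744×10^8 Pa.

374 MPa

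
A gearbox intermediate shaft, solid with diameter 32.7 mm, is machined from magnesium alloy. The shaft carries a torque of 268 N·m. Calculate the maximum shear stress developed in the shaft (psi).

5660 psi

J = πd⁴/32 = π(0.0327)⁴/32 = 1.123×10^-7 m⁴.
τ_max = T·r/J = 268.0 × 0.0163 / 1.123×10^-7 = 3.904×10^7 Pa.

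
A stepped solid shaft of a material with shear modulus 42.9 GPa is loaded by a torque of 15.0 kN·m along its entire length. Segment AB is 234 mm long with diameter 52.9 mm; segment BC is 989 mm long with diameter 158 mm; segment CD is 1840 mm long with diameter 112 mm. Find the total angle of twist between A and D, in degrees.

J_AB = π(0.0529)⁴/32 = 7.69×10^-7 m⁴; J_BC = π(0.158)⁴/32 = 6.12×10^-5 m⁴; J_CD = π(0.112)⁴/32 = 1.54×10^-5 m⁴.
θ = (T/G)·Σ L_i/J_i = (15000/42.9×10⁹)·(0.234/7.69×10^-7 + 0.989/6.12×10^-5 + 1.84/1.54×10^-5) = 0.1537 rad.

8.81°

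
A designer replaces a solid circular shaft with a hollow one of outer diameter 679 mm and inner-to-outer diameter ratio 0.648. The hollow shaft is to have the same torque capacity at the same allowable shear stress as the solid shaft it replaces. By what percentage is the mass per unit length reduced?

Equal τ_max and T ⇒ the solid shaft needs d_s³ = d_o³(1−k⁴), so d_s = 679·(1−0.648⁴)^(1/3) = 636.5 mm.
Area ratio A_h/A_s = d_o²(1−k²)/d_s² = (1−k²)/(1−k⁴)^(2/3) = 0.6602.
Mass saving = 1 − 0.6602 = 34.0 %.

34.0 %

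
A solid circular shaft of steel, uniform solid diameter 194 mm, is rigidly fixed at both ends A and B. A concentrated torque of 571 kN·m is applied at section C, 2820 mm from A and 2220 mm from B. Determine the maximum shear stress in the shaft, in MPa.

223 MPa

With uniform GJ and both ends fixed, compatibility θ_AC = θ_CB gives T_A·a = T_B·b, together with T_A + T_B = T₀.
T_A = T₀·b/(a+b) = 571000·2220/5040 = 251500 N·m; T_B = 319500 N·m.
τ in each portion: τ_AC = 1.75×10^8 Pa, τ_CB = 2.23×10^8 Pa; maximum is in CB.
τ_max = T_CB·r/J = 319500·0.0970/1.39×10^-4 = 2.229×10^8 Pa.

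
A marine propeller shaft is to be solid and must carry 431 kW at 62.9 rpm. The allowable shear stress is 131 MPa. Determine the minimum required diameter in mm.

137 mm

ω = 2π·62.9/60 = 6.587 rad/s, so T = P/ω = 431×10³ / 6.587 = 65430 N·m.
For a solid shaft τ_max = 16T/(πd³), so d = (16T/(π τ_allow))^(1/3) = (16·65430/(π·1.31×10^8))^(1/3) = 0.1365 m.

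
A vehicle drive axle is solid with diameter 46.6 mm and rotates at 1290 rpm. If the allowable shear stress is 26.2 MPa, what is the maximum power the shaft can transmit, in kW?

J = πd⁴/32 = π(0.0466)⁴/32 = 4.630×10^-7 m⁴.
T_max = τ_allow·J/r = 2.62×10^7 × 4.630×10^-7 / 0.0233 = 520.6 N·m.
ω = 2π·1290/60 = 135.1 rad/s, so P_max = T_max·ω = 7.032×10^4 W.

70.3 kW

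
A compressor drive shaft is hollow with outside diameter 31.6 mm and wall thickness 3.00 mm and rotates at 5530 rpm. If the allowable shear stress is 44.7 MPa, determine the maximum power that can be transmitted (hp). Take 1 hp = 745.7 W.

122 hp

J = π(d_o⁴ − d_i⁴)/32 = π(0.0316⁴ − 0.0256⁴)/32 = 5.573×10^-8 m⁴.
T_max = τ_allow·J/r = 4.47×10^7 × 5.573×10^-8 / 0.0158 = 157.7 N·m.
ω = 2π·5530/60 = 579.1 rad/s, so P_max = T_max·ω = 9.130×10^4 W.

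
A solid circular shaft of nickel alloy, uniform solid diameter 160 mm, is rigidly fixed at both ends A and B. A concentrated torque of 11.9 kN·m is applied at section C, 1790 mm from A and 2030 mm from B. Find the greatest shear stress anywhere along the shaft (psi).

With uniform GJ and both ends fixed, compatibility θ_AC = θ_CB gives T_A·a = T_B·b, together with T_A + T_B = T₀.
T_A = T₀·b/(a+b) = 11900·2030/3820 = 6324 N·m; T_B = 5576 N·m.
τ in each portion: τ_AC = 7.86×10^6 Pa, τ_CB = 6.93×10^6 Pa; maximum is in AC.
τ_max = T_AC·r/J = 6324·0.0800/6.43×10^-5 = 7.863×10^6 Pa.

1140 psi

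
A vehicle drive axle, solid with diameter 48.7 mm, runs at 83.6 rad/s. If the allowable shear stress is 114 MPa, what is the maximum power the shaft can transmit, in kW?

J = πd⁴/32 = π(0.0487)⁴/32 = 5.522×10^-7 m⁴.
T_max = τ_allow·J/r = 1.14×10^8 × 5.522×10^-7 / 0.0244 = 2585 N·m.
ω = 83.6 rad/s, so P_max = T_max·ω = 2.161×10^5 W.

216 kW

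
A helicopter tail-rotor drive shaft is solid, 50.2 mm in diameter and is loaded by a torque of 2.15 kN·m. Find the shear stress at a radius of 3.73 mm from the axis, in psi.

J = πd⁴/32 = π(0.0502)⁴/32 = 6.235×10^-7 m⁴.
Shear stress varies linearly with radius: τ = T·r/J = 2150 × 0.00373 / 6.235×10^-7 = 1.286×10^7 Pa.

1870 psi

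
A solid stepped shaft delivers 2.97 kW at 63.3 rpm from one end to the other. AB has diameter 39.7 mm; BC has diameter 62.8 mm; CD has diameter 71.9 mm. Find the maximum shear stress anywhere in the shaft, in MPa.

36.5 MPa

ω = 2π·63.3/60 = 6.629 rad/s, so T = P/ω = 2.97×10³ / 6.629 = 448.0 N·m.
Under the same torque, τ_max = 16T/(πd³) is largest where d is smallest — segment AB (d = 39.7 mm).
τ_max = 16·448.0/(π·(0.0397)³) = 3.647×10^7 Pa.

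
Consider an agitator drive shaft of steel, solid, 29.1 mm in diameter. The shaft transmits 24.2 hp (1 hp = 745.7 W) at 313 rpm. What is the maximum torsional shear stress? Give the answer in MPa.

ω = 2π·313/60 = 32.78 rad/s, so T = P/ω = 24.2×745.7 / 32.78 = 550.6 N·m.
J = πd⁴/32 = π(0.0291)⁴/32 = 7.040×10^-8 m⁴.
τ_max = T·r/J = 550.6 × 0.0146 / 7.040×10^-8 = 1.138×10^8 Pa.

114 MPa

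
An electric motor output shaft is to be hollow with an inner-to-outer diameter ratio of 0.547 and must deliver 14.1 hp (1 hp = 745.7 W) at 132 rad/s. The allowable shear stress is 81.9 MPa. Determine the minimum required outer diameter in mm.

17.6 mm

ω = 132 rad/s, so T = P/ω = 14.1×745.7 / 132.0 = 79.65 N·m.
For a hollow shaft with d_i/d_o = 0.547: τ_max = 16T/(π d_o³ (1−k⁴)), so d_o = [16T/(π τ_allow (1−k⁴))]^(1/3) = [16·79.65/(π·8.19×10^7·0.9105)]^(1/3) = 0.01759 m.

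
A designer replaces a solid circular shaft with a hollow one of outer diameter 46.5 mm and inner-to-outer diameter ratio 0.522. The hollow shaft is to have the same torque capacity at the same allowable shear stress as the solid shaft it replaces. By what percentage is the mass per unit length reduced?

Equal τ_max and T ⇒ the solid shaft needs d_s³ = d_o³(1−k⁴), so d_s = 46.5·(1−0.522⁴)^(1/3) = 45.32 mm.
Area ratio A_h/A_s = d_o²(1−k²)/d_s² = (1−k²)/(1−k⁴)^(2/3) = 0.7659.
Mass saving = 1 − 0.7659 = 23.4 %.

23.4 %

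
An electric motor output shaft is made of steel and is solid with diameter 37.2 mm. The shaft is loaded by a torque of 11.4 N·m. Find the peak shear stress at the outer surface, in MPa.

1.13 MPa

J = πd⁴/32 = π(0.0372)⁴/32 = 1.880×10^-7 m⁴.
τ_max = T·r/J = 11.40 × 0.0186 / 1.880×10^-7 = 1.128×10^6 Pa.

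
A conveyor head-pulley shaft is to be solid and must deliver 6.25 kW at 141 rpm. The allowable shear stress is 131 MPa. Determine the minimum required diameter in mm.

ω = 2π·141/60 = 14.77 rad/s, so T = P/ω = 6.25×10³ / 14.77 = 423.3 N·m.
For a solid shaft τ_max = 16T/(πd³), so d = (16T/(π τ_allow))^(1/3) = (16·423.3/(π·1.31×10^8))^(1/3) = 0.02544 m.

25.4 mm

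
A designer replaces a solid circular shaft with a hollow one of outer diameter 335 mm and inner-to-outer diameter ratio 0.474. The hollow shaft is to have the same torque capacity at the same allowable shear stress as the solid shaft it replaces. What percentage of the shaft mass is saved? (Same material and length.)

Equal τ_max and T ⇒ the solid shaft needs d_s³ = d_o³(1−k⁴), so d_s = 335·(1−0.474⁴)^(1/3) = 329.3 mm.
Area ratio A_h/A_s = d_o²(1−k²)/d_s² = (1−k²)/(1−k⁴)^(2/3) = 0.8026.
Mass saving = 1 − 0.8026 = 19.7 %.

19.7 %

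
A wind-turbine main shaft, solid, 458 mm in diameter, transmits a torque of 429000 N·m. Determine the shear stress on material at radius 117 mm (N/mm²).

J = πd⁴/32 = π(0.458)⁴/32 = 4.320×10^-3 m⁴.
Shear stress varies linearly with radius: τ = T·r/J = 429000 × 0.117 / 4.320×10^-3 = 1.162×10^7 Pa.

11.6 N/mm²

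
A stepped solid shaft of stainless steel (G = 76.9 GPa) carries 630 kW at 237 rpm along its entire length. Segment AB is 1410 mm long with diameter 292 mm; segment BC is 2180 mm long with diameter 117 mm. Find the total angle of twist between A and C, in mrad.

ω = 2π·237/60 = 24.82 rad/s, so T = P/ω = 630×10³ / 24.82 = 25380 N·m.
J_AB = π(0.292)⁴/32 = 7.14×10^-4 m⁴; J_BC = π(0.117)⁴/32 = 1.84×10^-5 m⁴.
θ = (T/G)·Σ L_i/J_i = (25380/76.9×10⁹)·(1.41/7.14×10^-4 + 2.18/1.84×10^-5) = 0.03977 rad.

39.8 mrad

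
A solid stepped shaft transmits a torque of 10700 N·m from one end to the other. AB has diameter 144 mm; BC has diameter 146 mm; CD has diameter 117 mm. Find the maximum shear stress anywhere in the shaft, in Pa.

3.40e7 Pa

Under the same torque, τ_max = 16T/(πd³) is largest where d is smallest — segment CD (d = 117 mm).
τ_max = 16·10700/(π·(0.117)³) = 3.402×10^7 Pa.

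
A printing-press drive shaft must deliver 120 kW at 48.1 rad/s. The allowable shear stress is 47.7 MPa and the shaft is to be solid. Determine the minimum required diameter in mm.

64.3 mm

ω = 48.1 rad/s, so T = P/ω = 120×10³ / 48.10 = 2495 N·m.
For a solid shaft τ_max = 16T/(πd³), so d = (16T/(π τ_allow))^(1/3) = (16·2495/(π·4.77×10^7))^(1/3) = 0.06434 m.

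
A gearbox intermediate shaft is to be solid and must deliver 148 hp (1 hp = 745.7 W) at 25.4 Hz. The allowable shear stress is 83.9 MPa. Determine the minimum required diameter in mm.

ω = 2π·25.4 = 159.6 rad/s, so T = P/ω = 148×745.7 / 159.6 = 691.5 N·m.
For a solid shaft τ_max = 16T/(πd³), so d = (16T/(π τ_allow))^(1/3) = (16·691.5/(π·8.39×10^7))^(1/3) = 0.03475 m.

34.8 mm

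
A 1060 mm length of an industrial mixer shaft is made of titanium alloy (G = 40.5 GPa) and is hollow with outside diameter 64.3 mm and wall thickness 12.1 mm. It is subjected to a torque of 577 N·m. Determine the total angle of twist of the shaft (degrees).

0.607°

J = π(d_o⁴ − d_i⁴)/32 = π(0.0643⁴ − 0.0401⁴)/32 = 1.424×10^-6 m⁴.
θ = T·L/(G·J) = 577.0 × 1.06 / (40.5×10⁹ × 1.424×10^-6) = 0.01060 rad.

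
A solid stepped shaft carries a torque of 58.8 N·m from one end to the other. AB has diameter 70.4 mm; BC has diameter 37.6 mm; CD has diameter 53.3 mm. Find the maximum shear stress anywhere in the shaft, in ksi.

0.817 ksi

Under the same torque, τ_max = 16T/(πd³) is largest where d is smallest — segment BC (d = 37.6 mm).
τ_max = 16·58.80/(π·(0.0376)³) = 5.634×10^6 Pa.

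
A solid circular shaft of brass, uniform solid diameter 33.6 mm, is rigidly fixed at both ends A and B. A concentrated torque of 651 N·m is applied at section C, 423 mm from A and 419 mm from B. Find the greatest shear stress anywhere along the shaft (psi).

With uniform GJ and both ends fixed, compatibility θ_AC = θ_CB gives T_A·a = T_B·b, together with T_A + T_B = T₀.
T_A = T₀·b/(a+b) = 651.0·419/842.0 = 324.0 N·m; T_B = 327.0 N·m.
τ in each portion: τ_AC = 4.35×10^7 Pa, τ_CB = 4.39×10^7 Pa; maximum is in CB.
τ_max = T_CB·r/J = 327.0·0.0168/1.25×10^-7 = 4.391×10^7 Pa.

6370 psi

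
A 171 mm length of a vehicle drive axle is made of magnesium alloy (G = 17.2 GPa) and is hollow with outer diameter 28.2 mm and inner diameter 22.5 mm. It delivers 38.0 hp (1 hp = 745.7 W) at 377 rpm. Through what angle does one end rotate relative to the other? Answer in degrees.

11.1°

ω = 2π·377/60 = 39.48 rad/s, so T = P/ω = 38.0×745.7 / 39.48 = 717.8 N·m.
J = π(d_o⁴ − d_i⁴)/32 = π(0.0282⁴ − 0.0225⁴)/32 = 3.693×10^-8 m⁴.
θ = T·L/(G·J) = 717.8 × 0.171 / (17.2×10⁹ × 3.693×10^-8) = 0.1933 rad.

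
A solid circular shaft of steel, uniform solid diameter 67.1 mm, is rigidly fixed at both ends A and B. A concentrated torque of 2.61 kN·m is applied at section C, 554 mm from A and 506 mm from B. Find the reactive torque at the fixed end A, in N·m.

With uniform GJ and both ends fixed, compatibility θ_AC = θ_CB gives T_A·a = T_B·b, together with T_A + T_B = T₀.
T_A = T₀·b/(a+b) = 2610·506/1060 = 1246 N·m; T_B = 1364 N·m.

1250 N·m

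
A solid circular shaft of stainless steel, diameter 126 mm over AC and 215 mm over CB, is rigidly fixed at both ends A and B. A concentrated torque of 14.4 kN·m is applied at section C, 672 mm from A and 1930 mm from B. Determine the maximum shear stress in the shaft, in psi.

1350 psi

Compatibility: T_A·a/J_AC = T_B·b/J_CB with T_A + T_B = T₀.
J_AC = 2.47×10^-5 m⁴, J_CB = 2.10×10^-4 m⁴, so T_A = T₀·(J_AC/a)/((J_AC/a)+(J_CB/b)) = 3644 N·m, T_B = 10760 N·m.
τ in each portion: τ_AC = 9.28×10^6 Pa, τ_CB = 5.51×10^6 Pa; maximum is in AC.
τ_max = T_AC·r/J = 3644·0.0630/2.47×10^-5 = 9.277×10^6 Pa.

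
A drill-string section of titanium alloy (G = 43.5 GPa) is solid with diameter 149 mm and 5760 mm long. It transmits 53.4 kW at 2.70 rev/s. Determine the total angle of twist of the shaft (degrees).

ω = 2π·2.70 = 16.96 rad/s, so T = P/ω = 53.4×10³ / 16.96 = 3148 N·m.
J = πd⁴/32 = π(0.149)⁴/32 = 4.839×10^-5 m⁴.
θ = T·L/(G·J) = 3148 × 5.76 / (43.5×10⁹ × 4.839×10^-5) = 8.614×10^-3 rad.

0.494°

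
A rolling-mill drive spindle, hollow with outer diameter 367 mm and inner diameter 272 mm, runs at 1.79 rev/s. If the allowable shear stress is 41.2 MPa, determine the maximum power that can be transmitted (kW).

J = π(d_o⁴ − d_i⁴)/32 = π(0.367⁴ − 0.272⁴)/32 = 1.244×10^-3 m⁴.
T_max = τ_allow·J/r = 4.12×10^7 × 1.244×10^-3 / 0.183 = 279200 N·m.
ω = 2π·1.79 = 11.25 rad/s, so P_max = T_max·ω = 3.140×10^6 W.

3140 kW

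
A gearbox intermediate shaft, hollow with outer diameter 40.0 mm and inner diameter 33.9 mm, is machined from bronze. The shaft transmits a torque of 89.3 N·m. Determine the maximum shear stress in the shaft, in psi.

2130 psi

J = π(d_o⁴ − d_i⁴)/32 = π(0.0400⁴ − 0.0339⁴)/32 = 1.217×10^-7 m⁴.
τ_max = T·r/J = 89.30 × 0.0200 / 1.217×10^-7 = 1.468×10^7 Pa.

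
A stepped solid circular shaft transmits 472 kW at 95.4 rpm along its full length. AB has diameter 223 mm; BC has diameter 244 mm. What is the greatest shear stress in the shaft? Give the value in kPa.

ω = 2π·95.4/60 = 9.990 rad/s, so T = P/ω = 472×10³ / 9.990 = 47250 N·m.
Under the same torque, τ_max = 16T/(πd³) is largest where d is smallest — segment AB (d = 223 mm).
τ_max = 16·47250/(π·(0.223)³) = 2.170×10^7 Pa.

21700 kPa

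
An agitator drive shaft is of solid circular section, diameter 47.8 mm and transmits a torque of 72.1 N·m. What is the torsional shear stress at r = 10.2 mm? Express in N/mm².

1.43 N/mm²

J = πd⁴/32 = π(0.0478)⁴/32 = 5.125×10^-7 m⁴.
Shear stress varies linearly with radius: τ = T·r/J = 72.10 × 0.0102 / 5.125×10^-7 = 1.435×10^6 Pa.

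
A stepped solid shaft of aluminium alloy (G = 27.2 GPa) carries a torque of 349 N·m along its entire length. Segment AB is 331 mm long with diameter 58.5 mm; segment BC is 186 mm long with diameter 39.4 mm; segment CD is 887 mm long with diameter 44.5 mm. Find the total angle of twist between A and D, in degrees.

2.48°

J_AB = π(0.0585)⁴/32 = 1.15×10^-6 m⁴; J_BC = π(0.0394)⁴/32 = 2.37×10^-7 m⁴; J_CD = π(0.0445)⁴/32 = 3.85×10^-7 m⁴.
θ = (T/G)·Σ L_i/J_i = (349.0/27.2×10⁹)·(0.331/1.15×10^-6 + 0.186/2.37×10^-7 + 0.887/3.85×10^-7) = 0.04334 rad.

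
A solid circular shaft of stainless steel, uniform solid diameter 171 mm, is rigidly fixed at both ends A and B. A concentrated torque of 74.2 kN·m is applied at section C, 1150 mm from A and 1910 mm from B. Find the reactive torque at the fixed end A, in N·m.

46300 N·m

With uniform GJ and both ends fixed, compatibility θ_AC = θ_CB gives T_A·a = T_B·b, together with T_A + T_B = T₀.
T_A = T₀·b/(a+b) = 74200·1910/3060 = 46310 N·m; T_B = 27890 N·m.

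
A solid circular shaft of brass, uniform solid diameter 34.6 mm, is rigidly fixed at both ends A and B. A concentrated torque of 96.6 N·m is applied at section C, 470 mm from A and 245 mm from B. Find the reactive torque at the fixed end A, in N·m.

33.1 N·m

With uniform GJ and both ends fixed, compatibility θ_AC = θ_CB gives T_A·a = T_B·b, together with T_A + T_B = T₀.
T_A = T₀·b/(a+b) = 96.60·245/715.0 = 33.10 N·m; T_B = 63.50 N·m.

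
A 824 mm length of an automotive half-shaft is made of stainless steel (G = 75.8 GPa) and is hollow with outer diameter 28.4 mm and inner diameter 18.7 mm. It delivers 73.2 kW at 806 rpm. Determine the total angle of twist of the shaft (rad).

0.182 rad

ω = 2π·806/60 = 84.40 rad/s, so T = P/ω = 73.2×10³ / 84.40 = 867.3 N·m.
J = π(d_o⁴ − d_i⁴)/32 = π(0.0284⁴ − 0.0187⁴)/32 = 5.186×10^-8 m⁴.
θ = T·L/(G·J) = 867.3 × 0.824 / (75.8×10⁹ × 5.186×10^-8) = 0.1818 rad.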